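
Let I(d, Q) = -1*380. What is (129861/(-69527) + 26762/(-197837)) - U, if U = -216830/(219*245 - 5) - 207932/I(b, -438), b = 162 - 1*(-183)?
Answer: -764365568974445403/1402117260246565 ≈ -545.15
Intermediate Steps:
b = 345 (b = 162 + 183 = 345)
I(d, Q) = -380
U = 55365782/101935 (U = -216830/(219*245 - 5) - 207932/(-380) = -216830/(53655 - 5) - 207932*(-1/380) = -216830/53650 + 51983/95 = -216830*1/53650 + 51983/95 = -21683/5365 + 51983/95 = 55365782/101935 ≈ 543.15)
(129861/(-69527) + 26762/(-197837)) - U = (129861/(-69527) + 26762/(-197837)) - 1*55365782/101935 = (129861*(-1/69527) + 26762*(-1/197837)) - 55365782/101935 = (-129861/69527 - 26762/197837) - 55365782/101935 = -27551992231/13755013099 - 55365782/101935 = -764365568974445403/1402117260246565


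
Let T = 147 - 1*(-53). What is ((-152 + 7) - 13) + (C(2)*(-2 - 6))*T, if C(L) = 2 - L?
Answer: -158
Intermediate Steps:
T = 200 (T = 147 + 53 = 200)
((-152 + 7) - 13) + (C(2)*(-2 - 6))*T = ((-152 + 7) - 13) + ((2 - 1*2)*(-2 - 6))*200 = (-145 - 13) + ((2 - 2)*(-8))*200 = -158 + (0*(-8))*200 = -158 + 0*200 = -158 + 0 = -158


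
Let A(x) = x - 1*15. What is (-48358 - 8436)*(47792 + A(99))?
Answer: -2719069544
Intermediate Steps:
A(x) = -15 + x (A(x) = x - 15 = -15 + x)
(-48358 - 8436)*(47792 + A(99)) = (-48358 - 8436)*(47792 + (-15 + 99)) = -56794*(47792 + 84) = -56794*47876 = -2719069544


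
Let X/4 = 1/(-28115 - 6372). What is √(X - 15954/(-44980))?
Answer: √213303431340556570/775612630 ≈ 0.59546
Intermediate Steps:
X = -4/34487 (X = 4/(-28115 - 6372) = 4/(-34487) = 4*(-1/34487) = -4/34487 ≈ -0.00011599)
√(X - 15954/(-44980)) = √(-4/34487 - 15954/(-44980)) = √(-4/34487 - 15954*(-1/44980)) = √(-4/34487 + 7977/22490) = √(275012839/775612630) = √213303431340556570/775612630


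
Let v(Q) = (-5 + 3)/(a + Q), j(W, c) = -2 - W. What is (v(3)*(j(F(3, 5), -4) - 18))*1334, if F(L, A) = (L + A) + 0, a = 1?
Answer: 18676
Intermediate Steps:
F(L, A) = A + L (F(L, A) = (A + L) + 0 = A + L)
v(Q) = -2/(1 + Q) (v(Q) = (-5 + 3)/(1 + Q) = -2/(1 + Q))
(v(3)*(j(F(3, 5), -4) - 18))*1334 = ((-2/(1 + 3))*((-2 - (5 + 3)) - 18))*1334 = ((-2/4)*((-2 - 1*8) - 18))*1334 = ((-2*¼)*((-2 - 8) - 18))*1334 = -(-10 - 18)/2*1334 = -½*(-28)*1334 = 14*1334 = 18676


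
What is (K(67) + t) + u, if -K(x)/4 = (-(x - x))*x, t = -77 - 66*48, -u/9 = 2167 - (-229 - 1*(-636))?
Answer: -19085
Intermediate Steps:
u = -15840 (u = -9*(2167 - (-229 - 1*(-636))) = -9*(2167 - (-229 + 636)) = -9*(2167 - 1*407) = -9*(2167 - 407) = -9*1760 = -15840)
t = -3245 (t = -77 - 3168 = -3245)
K(x) = 0 (K(x) = -4*(-(x - x))*x = -4*(-1*0)*x = -0*x = -4*0 = 0)
(K(67) + t) + u = (0 - 3245) - 15840 = -3245 - 15840 = -19085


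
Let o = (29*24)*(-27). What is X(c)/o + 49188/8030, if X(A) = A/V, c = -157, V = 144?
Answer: 66553174867/10864782720 ≈ 6.1256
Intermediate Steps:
X(A) = A/144
o = -18792 (o = 696*(-27) = -18792)
X(c)/o + 49188/8030 = ((1/144)*(-157))/(-18792) + 49188/8030 = -157/144*(-1/18792) + 49188*(1/8030) = 157/2706048 + 24594/4015 = 66553174867/10864782720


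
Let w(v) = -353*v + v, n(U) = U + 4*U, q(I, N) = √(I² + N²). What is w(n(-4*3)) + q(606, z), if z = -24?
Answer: 21120 + 6*√10217 ≈ 21726.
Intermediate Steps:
n(U) = 5*U
w(v) = -352*v
w(n(-4*3)) + q(606, z) = -1760*(-4*3) + √(606² + (-24)²) = -1760*(-12) + √(367236 + 576) = -352*(-60) + √367812 = 21120 + 6*√10217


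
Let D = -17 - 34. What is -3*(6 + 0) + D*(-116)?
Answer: 5898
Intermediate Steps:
D = -51
-3*(6 + 0) + D*(-116) = -3*(6 + 0) - 51*(-116) = -3*6 + 5916 = -18 + 5916 = 5898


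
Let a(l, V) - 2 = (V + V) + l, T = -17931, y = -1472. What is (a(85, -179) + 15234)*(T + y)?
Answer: -290327089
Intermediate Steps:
a(l, V) = 2 + l + 2*V (a(l, V) = 2 + ((V + V) + l) = 2 + (2*V + l) = 2 + (l + 2*V) = 2 + l + 2*V)
(a(85, -179) + 15234)*(T + y) = ((2 + 85 + 2*(-179)) + 15234)*(-17931 - 1472) = ((2 + 85 - 358) + 15234)*(-19403) = (-271 + 15234)*(-19403) = 14963*(-19403) = -290327089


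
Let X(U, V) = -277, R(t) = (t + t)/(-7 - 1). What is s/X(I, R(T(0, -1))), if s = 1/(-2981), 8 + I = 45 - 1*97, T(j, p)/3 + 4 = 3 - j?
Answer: 1/825737 ≈ 1.2110e-6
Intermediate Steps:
T(j, p) = -3 - 3*j (T(j, p) = -12 + 3*(3 - j) = -12 + (9 - 3*j) = -3 - 3*j)
R(t) = -t/4 (R(t) = (2*t)/(-8) = (2*t)*(-⅛) = -t/4)
I = -60 (I = -8 + (45 - 1*97) = -8 + (45 - 97) = -8 - 52 = -60)
s = -1/2981 ≈ -0.00033546
s/X(I, R(T(0, -1))) = -1/2981/(-277) = -1/2981*(-1/277) = 1/825737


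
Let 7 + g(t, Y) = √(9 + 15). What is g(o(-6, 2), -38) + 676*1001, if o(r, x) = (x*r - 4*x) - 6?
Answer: 676669 + 2*√6 ≈ 6.7667e+5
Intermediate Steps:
o(r, x) = -6 - 4*x + r*x (o(r, x) = (r*x - 4*x) - 6 = (-4*x + r*x) - 6 = -6 - 4*x + r*x)
g(t, Y) = -7 + 2*√6 (g(t, Y) = -7 + √(9 + 15) = -7 + √24 = -7 + 2*√6)
g(o(-6, 2), -38) + 676*1001 = (-7 + 2*√6) + 676*1001 = (-7 + 2*√6) + 676676 = 676669 + 2*√6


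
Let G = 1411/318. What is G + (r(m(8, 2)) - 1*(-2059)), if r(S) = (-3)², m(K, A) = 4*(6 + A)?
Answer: 659035/318 ≈ 2072.4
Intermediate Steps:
m(K, A) = 24 + 4*A
r(S) = 9
G = 1411/318 (G = 1411*(1/318) = 1411/318 ≈ 4.4371)
G + (r(m(8, 2)) - 1*(-2059)) = 1411/318 + (9 - 1*(-2059)) = 1411/318 + (9 + 2059) = 1411/318 + 2068 = 659035/318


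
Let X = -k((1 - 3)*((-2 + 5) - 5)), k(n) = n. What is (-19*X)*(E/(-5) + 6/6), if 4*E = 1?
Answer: 361/5 ≈ 72.200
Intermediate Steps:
E = ¼ (E = (¼)*1 = ¼ ≈ 0.25000)
X = -4 (X = -(1 - 3)*((-2 + 5) - 5) = -(-2)*(3 - 5) = -(-2)*(-2) = -1*4 = -4)
(-19*X)*(E/(-5) + 6/6) = (-19*(-4))*((¼)/(-5) + 6/6) = 76*((¼)*(-⅕) + 6*(⅙)) = 76*(-1/20 + 1) = 76*(19/20) = 361/5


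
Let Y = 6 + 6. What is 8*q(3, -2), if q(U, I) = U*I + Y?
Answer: 48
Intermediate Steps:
Y = 12
q(U, I) = 12 + I*U (q(U, I) = U*I + 12 = I*U + 12 = 12 + I*U)
8*q(3, -2) = 8*(12 - 2*3) = 8*(12 - 6) = 8*6 = 48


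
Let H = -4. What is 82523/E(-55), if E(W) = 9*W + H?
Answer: -82523/499 ≈ -165.38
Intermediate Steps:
E(W) = -4 + 9*W (E(W) = 9*W - 4 = -4 + 9*W)
82523/E(-55) = 82523/(-4 + 9*(-55)) = 82523/(-4 - 495) = 82523/(-499) = 82523*(-1/499) = -82523/499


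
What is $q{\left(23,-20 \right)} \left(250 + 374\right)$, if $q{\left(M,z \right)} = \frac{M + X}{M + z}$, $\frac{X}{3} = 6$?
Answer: $8528$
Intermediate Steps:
$X = 18$ ($X = 3 \cdot 6 = 18$)
$q{\left(M,z \right)} = \frac{18 + M}{M + z}$ ($q{\left(M,z \right)} = \frac{M + 18}{M + z} = \frac{18 + M}{M + z}$)
$q{\left(23,-20 \right)} \left(250 + 374\right) = \frac{18 + 23}{23 - 20} \left(250 + 374\right) = \frac{1}{3} \cdot 41 \cdot 624 = \frac{41}{3} \cdot 624 = 8528$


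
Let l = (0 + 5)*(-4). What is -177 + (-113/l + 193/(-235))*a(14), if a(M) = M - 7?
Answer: -134607/940 ≈ -143.20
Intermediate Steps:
a(M) = -7 + M
l = -20 (l = 5*(-4) = -20)
-177 + (-113/l + 193/(-235))*a(14) = -177 + (-113/(-20) + 193/(-235))*(-7 + 14) = -177 + (-113*(-1/20) + 193*(-1/235))*7 = -177 + (113/20 - 193/235)*7 = -177 + (4539/940)*7 = -177 + 31773/940 = -134607/940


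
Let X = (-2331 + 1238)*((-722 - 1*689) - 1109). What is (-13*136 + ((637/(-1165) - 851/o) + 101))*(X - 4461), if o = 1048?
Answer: -5601359005054269/1220920 ≈ -4.5878e+9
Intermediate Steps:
X = 2754360 (X = -1093*((-722 - 689) - 1109) = -1093*(-1411 - 1109) = -1093*(-2520) = 2754360)
(-13*136 + ((637/(-1165) - 851/o) + 101))*(X - 4461) = (-13*136 + ((637/(-1165) - 851/1048) + 101))*(2754360 - 4461) = (-1768 + ((637*(-1/1165) - 851*1/1048) + 101))*2749899 = (-1768 + ((-637/1165 - 851/1048) + 101))*2749899 = (-1768 + (-1658991/1220920 + 101))*2749899 = (-1768 + 121653929/1220920)*2749899 = -2036932631/1220920*2749899 = -5601359005054269/1220920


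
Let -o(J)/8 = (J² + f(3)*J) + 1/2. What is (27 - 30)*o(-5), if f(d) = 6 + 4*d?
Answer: -1548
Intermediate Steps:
o(J) = -4 - 144*J - 8*J² (o(J) = -8*((J² + (6 + 4*3)*J) + 1/2) = -8*((J² + (6 + 12)*J) + ½) = -8*((J² + 18*J) + ½) = -8*(½ + J² + 18*J) = -4 - 144*J - 8*J²)
(27 - 30)*o(-5) = (27 - 30)*(-4 - 144*(-5) - 8*(-5)²) = -3*(-4 + 720 - 8*25) = -3*(-4 + 720 - 200) = -3*516 = -1548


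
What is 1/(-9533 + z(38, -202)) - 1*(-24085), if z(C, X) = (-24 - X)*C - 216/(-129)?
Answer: 2865994532/118995 ≈ 24085.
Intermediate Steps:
z(C, X) = 72/43 + C*(-24 - X) (z(C, X) = C*(-24 - X) - 216*(-1/129) = C*(-24 - X) + 72/43 = 72/43 + C*(-24 - X))
1/(-9533 + z(38, -202)) - 1*(-24085) = 1/(-9533 + (72/43 - 24*38 - 1*38*(-202))) - 1*(-24085) = 1/(-9533 + (72/43 - 912 + 7676)) + 24085 = 1/(-9533 + 290924/43) + 24085 = 1/(-118995/43) + 24085 = -43/118995 + 24085 = 2865994532/118995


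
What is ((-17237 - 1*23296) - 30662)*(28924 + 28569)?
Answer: -4093214135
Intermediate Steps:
((-17237 - 1*23296) - 30662)*(28924 + 28569) = ((-17237 - 23296) - 30662)*57493 = (-40533 - 30662)*57493 = -71195*57493 = -4093214135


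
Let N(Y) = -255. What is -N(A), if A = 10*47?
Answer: 255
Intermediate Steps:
A = 470
-N(A) = -1*(-255) = 255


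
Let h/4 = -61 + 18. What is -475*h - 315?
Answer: 81385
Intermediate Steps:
h = -172 (h = 4*(-61 + 18) = 4*(-43) = -172)
-475*h - 315 = -475*(-172) - 315 = 81700 - 315 = 81385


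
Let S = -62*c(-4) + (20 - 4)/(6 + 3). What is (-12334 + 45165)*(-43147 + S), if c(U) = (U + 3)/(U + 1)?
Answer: -12754613683/9 ≈ -1.4172e+9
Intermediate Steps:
c(U) = (3 + U)/(1 + U)
S = -170/9 (S = -62*(3 - 4)/(1 - 4) + (20 - 4)/(6 + 3) = -62*(-1)/(-3) + 16/9 = -(-62)*(-1)/3 + 16*(⅑) = -62*⅓ + 16/9 = -62/3 + 16/9 = -170/9 ≈ -18.889)
(-12334 + 45165)*(-43147 + S) = (-12334 + 45165)*(-43147 - 170/9) = 32831*(-388493/9) = -12754613683/9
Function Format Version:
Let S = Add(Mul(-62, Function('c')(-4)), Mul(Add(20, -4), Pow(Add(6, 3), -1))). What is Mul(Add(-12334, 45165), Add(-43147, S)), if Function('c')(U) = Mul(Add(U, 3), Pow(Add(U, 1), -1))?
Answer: Rational(-12754613683, 9) ≈ -1.4172e+9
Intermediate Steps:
Function('c')(U) = Mul(Pow(Add(1, U), -1), Add(3, U)) (Function('c')(U) = Mul(Add(3, U), Pow(Add(1, U), -1)) = Mul(Pow(Add(1, U), -1), Add(3, U)))
S = Rational(-170, 9) (S = Add(Mul(-62, Mul(Pow(Add(1, -4), -1), Add(3, -4))), Mul(Add(20, -4), Pow(Add(6, 3), -1))) = Add(Mul(-62, Mul(Pow(-3, -1), -1)), Mul(16, Pow(9, -1))) = Add(Mul(-62, Mul(Rational(-1, 3), -1)), Mul(16, Rational(1, 9))) = Add(Mul(-62, Rational(1, 3)), Rational(16, 9)) = Add(Rational(-62, 3), Rational(16, 9)) = Rational(-170, 9) ≈ -18.889)
Mul(Add(-12334, 45165), Add(-43147, S)) = Mul(Add(-12334, 45165), Add(-43147, Rational(-170, 9))) = Mul(32831, Rational(-388493, 9)) = Rational(-12754613683, 9)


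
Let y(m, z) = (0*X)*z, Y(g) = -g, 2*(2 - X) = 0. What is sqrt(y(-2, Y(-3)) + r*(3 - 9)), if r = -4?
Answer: 2*sqrt(6) ≈ 4.8990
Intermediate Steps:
X = 2 (X = 2 - 1/2*0 = 2 + 0 = 2)
y(m, z) = 0 (y(m, z) = (0*2)*z = 0*z = 0)
sqrt(y(-2, Y(-3)) + r*(3 - 9)) = sqrt(0 - 4*(3 - 9)) = sqrt(0 - 4*(-6)) = sqrt(0 + 24) = sqrt(24) = 2*sqrt(6)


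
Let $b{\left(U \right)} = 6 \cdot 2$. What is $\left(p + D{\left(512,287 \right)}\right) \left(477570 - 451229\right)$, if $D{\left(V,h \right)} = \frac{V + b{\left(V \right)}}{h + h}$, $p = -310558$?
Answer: $- \frac{335395753492}{41} \approx -8.1804 \cdot 10^{9}$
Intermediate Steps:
$b{\left(U \right)} = 12$
$D{\left(V,h \right)} = \frac{12 + V}{2 h}$ ($D{\left(V,h \right)} = \frac{V + 12}{h + h} = \frac{12 + V}{2 h}$)
$\left(p + D{\left(512,287 \right)}\right) \left(477570 - 451229\right) = \left(-310558 + \frac{12 + 512}{2 \cdot 287}\right) \left(477570 - 451229\right) = \left(-310558 + \frac{1}{2} \cdot \frac{1}{287} \cdot 524\right) 26341 = \left(-310558 + \frac{262}{287}\right) 26341 = \left(- \frac{89129884}{287}\right) 26341 = - \frac{335395753492}{41}$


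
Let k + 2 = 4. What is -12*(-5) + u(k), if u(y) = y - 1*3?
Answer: 59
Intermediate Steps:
k = 2 (k = -2 + 4 = 2)
u(y) = -3 + y (u(y) = y - 3 = -3 + y)
-12*(-5) + u(k) = -12*(-5) + (-3 + 2) = 60 - 1 = 59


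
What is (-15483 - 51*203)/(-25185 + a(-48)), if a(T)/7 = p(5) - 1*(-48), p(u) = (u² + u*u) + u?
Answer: 6459/6116 ≈ 1.0561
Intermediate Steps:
p(u) = u + 2*u² (p(u) = (u² + u²) + u = 2*u² + u = u + 2*u²)
a(T) = 721 (a(T) = 7*(5*(1 + 2*5) - 1*(-48)) = 7*(5*(1 + 10) + 48) = 7*(5*11 + 48) = 7*(55 + 48) = 7*103 = 721)
(-15483 - 51*203)/(-25185 + a(-48)) = (-15483 - 51*203)/(-25185 + 721) = (-15483 - 10353)/(-24464) = -25836*(-1/24464) = 6459/6116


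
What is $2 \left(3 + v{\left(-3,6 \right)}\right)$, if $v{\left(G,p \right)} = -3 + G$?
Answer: $-6$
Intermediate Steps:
$2 \left(3 + v{\left(-3,6 \right)}\right) = 2 \left(3 - 6\right) = 2 \left(-3\right) = -6$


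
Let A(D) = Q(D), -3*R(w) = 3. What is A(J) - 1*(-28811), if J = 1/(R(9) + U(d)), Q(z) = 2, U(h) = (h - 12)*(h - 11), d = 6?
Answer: 28813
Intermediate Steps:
R(w) = -1 (R(w) = -⅓*3 = -1)
U(h) = (-12 + h)*(-11 + h)
J = 1/29 (J = 1/(-1 + (132 + 6² - 23*6)) = 1/(-1 + (132 + 36 - 138)) = 1/(-1 + 30) = 1/29 ≈ 0.034483)
A(D) = 2
A(J) - 1*(-28811) = 2 - 1*(-28811) = 2 + 28811 = 28813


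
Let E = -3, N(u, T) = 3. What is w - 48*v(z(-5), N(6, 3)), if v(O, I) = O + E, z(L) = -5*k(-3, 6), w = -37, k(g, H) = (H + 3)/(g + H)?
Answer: 827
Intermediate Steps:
k(g, H) = (3 + H)/(H + g)
z(L) = -15 (z(L) = -5*(3 + 6)/(6 - 3) = -5*9/3 = -5*3 = -15)
v(O, I) = -3 + O (v(O, I) = O - 3 = -3 + O)
w - 48*v(z(-5), N(6, 3)) = -37 - 48*(-3 - 15) = -37 - 48*(-18) = -37 + 864 = 827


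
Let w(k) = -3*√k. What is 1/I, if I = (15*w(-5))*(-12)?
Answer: -I*√5/2700 ≈ -0.00082817*I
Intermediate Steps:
I = 540*I*√5 (I = (15*(-3*I*√5))*(-12) = -45*I*√5*(-12) = 540*I*√5 ≈ 1207.5*I)
1/I = 1/(540*I*√5) = -I*√5/2700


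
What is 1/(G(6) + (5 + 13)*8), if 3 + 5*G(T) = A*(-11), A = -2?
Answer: 5/739 ≈ 0.0067659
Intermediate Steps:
G(T) = 19/5 (G(T) = -⅗ + (-2*(-11))/5 = -⅗ + (⅕)*22 = -⅗ + 22/5 = 19/5)
1/(G(6) + (5 + 13)*8) = 1/(19/5 + (5 + 13)*8) = 1/(19/5 + 18*8) = 1/(19/5 + 144) = 1/(739/5) = 5/739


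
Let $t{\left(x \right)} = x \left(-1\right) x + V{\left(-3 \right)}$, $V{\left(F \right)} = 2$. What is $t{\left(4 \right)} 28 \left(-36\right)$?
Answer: $14112$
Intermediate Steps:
$t{\left(x \right)} = 2 - x^{2}$ ($t{\left(x \right)} = x \left(-1\right) x + 2 = - x x + 2 = - x^{2} + 2 = 2 - x^{2}$)
$t{\left(4 \right)} 28 \left(-36\right) = \left(2 - 4^{2}\right) 28 \left(-36\right) = \left(2 - 16\right) 28 \left(-36\right) = \left(-14\right) 28 \left(-36\right) = \left(-392\right) \left(-36\right) = 14112$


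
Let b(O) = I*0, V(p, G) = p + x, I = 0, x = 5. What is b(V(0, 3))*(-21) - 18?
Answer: -18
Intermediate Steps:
V(p, G) = 5 + p (V(p, G) = p + 5 = 5 + p)
b(O) = 0 (b(O) = 0*0 = 0)
b(V(0, 3))*(-21) - 18 = 0*(-21) - 18 = 0 - 18 = -18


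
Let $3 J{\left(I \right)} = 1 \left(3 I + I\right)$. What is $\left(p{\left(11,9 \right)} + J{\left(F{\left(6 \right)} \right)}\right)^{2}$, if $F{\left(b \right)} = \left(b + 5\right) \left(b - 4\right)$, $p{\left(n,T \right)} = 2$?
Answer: $\frac{8836}{9} \approx 981.78$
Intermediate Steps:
$F{\left(b \right)} = \left(-4 + b\right) \left(5 + b\right)$ ($F{\left(b \right)} = \left(5 + b\right) \left(-4 + b\right) = \left(-4 + b\right) \left(5 + b\right)$)
$J{\left(I \right)} = \frac{4 I}{3}$ ($J{\left(I \right)} = \frac{1 \left(3 I + I\right)}{3} = \frac{1 \cdot 4 I}{3} = \frac{4 I}{3}$)
$\left(p{\left(11,9 \right)} + J{\left(F{\left(6 \right)} \right)}\right)^{2} = \left(2 + \frac{4 \left(-20 + 6 + 6^{2}\right)}{3}\right)^{2} = \left(2 + \frac{4 \left(-20 + 6 + 36\right)}{3}\right)^{2} = \left(2 + \frac{4}{3} \cdot 22\right)^{2} = \left(2 + \frac{88}{3}\right)^{2} = \left(\frac{94}{3}\right)^{2} = \frac{8836}{9}$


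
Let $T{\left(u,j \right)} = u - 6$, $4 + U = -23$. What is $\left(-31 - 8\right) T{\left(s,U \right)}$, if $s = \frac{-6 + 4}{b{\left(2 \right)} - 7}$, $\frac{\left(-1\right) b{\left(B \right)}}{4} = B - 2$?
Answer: $\frac{1560}{7} \approx 222.86$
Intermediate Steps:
$b{\left(B \right)} = 8 - 4 B$ ($b{\left(B \right)} = - 4 \left(B - 2\right) = - 4 \left(-2 + B\right) = 8 - 4 B$)
$U = -27$ ($U = -4 - 23 = -27$)
$s = \frac{2}{7}$ ($s = \frac{-6 + 4}{\left(8 - 8\right) - 7} = - \frac{2}{\left(8 - 8\right) - 7} = - \frac{2}{0 - 7} = - \frac{2}{-7} = \left(-2\right) \left(- \frac{1}{7}\right) = \frac{2}{7} \approx 0.28571$)
$T{\left(u,j \right)} = -6 + u$
$\left(-31 - 8\right) T{\left(s,U \right)} = \left(-31 - 8\right) \left(-6 + \frac{2}{7}\right) = \left(-39\right) \left(- \frac{40}{7}\right) = \frac{1560}{7}$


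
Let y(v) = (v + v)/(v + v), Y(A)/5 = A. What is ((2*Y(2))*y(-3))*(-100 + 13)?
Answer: -1740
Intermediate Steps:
Y(A) = 5*A
y(v) = 1 (y(v) = (2*v)/((2*v)) = (2*v)*(1/(2*v)) = 1)
((2*Y(2))*y(-3))*(-100 + 13) = ((2*(5*2))*1)*(-100 + 13) = ((2*10)*1)*(-87) = (20*1)*(-87) = 20*(-87) = -1740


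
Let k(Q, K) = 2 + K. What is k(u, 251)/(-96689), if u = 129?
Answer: -253/96689 ≈ -0.0026166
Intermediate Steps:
k(u, 251)/(-96689) = (2 + 251)/(-96689) = 253*(-1/96689) = -253/96689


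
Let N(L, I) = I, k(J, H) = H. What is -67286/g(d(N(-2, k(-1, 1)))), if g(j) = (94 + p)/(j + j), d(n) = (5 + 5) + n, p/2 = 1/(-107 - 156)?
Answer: -97329199/6180 ≈ -15749.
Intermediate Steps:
p = -2/263 (p = 2/(-107 - 156) = 2/(-263) = 2*(-1/263) = -2/263 ≈ -0.0076046)
d(n) = 10 + n
g(j) = 12360/(263*j) (g(j) = (94 - 2/263)/(j + j) = 24720/(263*((2*j))) = 24720*(1/(2*j))/263 = 12360/(263*j))
-67286/g(d(N(-2, k(-1, 1)))) = -67286/(12360/(263*(10 + 1))) = -67286/((12360/263)/11) = -67286/((12360/263)*(1/11)) = -67286/12360/2893 = -67286*2893/12360 = -97329199/6180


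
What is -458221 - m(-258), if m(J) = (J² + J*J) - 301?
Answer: -591048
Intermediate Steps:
m(J) = -301 + 2*J² (m(J) = (J² + J²) - 301 = 2*J² - 301 = -301 + 2*J²)
-458221 - m(-258) = -458221 - (-301 + 2*(-258)²) = -458221 - (-301 + 2*66564) = -458221 - (-301 + 133128) = -458221 - 1*132827 = -458221 - 132827 = -591048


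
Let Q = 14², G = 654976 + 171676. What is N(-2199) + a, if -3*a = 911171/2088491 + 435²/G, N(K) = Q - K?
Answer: 12403432642379453/5179365786396 ≈ 2394.8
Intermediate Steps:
G = 826652
Q = 196
N(K) = 196 - K
a = -1148416038967/5179365786396 (a = -(911171/2088491 + 435²/826652)/3 = -(911171*(1/2088491) + 189225*(1/826652))/3 = -(911171/2088491 + 189225/826652)/3 = -⅓*1148416038967/1726455262132 = -1148416038967/5179365786396 ≈ -0.22173)
N(-2199) + a = (196 - 1*(-2199)) - 1148416038967/5179365786396 = (196 + 2199) - 1148416038967/5179365786396 = 2395 - 1148416038967/5179365786396 = 12403432642379453/5179365786396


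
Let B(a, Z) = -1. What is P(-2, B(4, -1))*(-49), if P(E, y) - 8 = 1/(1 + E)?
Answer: -343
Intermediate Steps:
P(E, y) = 8 + 1/(1 + E)
P(-2, B(4, -1))*(-49) = ((9 + 8*(-2))/(1 - 2))*(-49) = ((9 - 16)/(-1))*(-49) = -1*(-7)*(-49) = 7*(-49) = -343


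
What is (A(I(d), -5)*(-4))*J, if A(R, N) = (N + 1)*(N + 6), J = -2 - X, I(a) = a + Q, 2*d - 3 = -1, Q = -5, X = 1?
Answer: -48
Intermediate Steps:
d = 1 (d = 3/2 + (½)*(-1) = 3/2 - ½ = 1)
I(a) = -5 + a (I(a) = a - 5 = -5 + a)
J = -3 (J = -2 - 1*1 = -2 - 1 = -3)
A(R, N) = (1 + N)*(6 + N)
(A(I(d), -5)*(-4))*J = ((6 + (-5)² + 7*(-5))*(-4))*(-3) = ((6 + 25 - 35)*(-4))*(-3) = -4*(-4)*(-3) = 16*(-3) = -48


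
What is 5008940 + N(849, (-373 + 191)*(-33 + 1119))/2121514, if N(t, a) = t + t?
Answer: 5313268168429/1060757 ≈ 5.0089e+6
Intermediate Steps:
N(t, a) = 2*t
5008940 + N(849, (-373 + 191)*(-33 + 1119))/2121514 = 5008940 + (2*849)/2121514 = 5008940 + 1698*(1/2121514) = 5008940 + 849/1060757 = 5313268168429/1060757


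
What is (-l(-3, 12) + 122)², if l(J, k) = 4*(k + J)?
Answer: 7396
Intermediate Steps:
l(J, k) = 4*J + 4*k (l(J, k) = 4*(J + k) = 4*J + 4*k)
(-l(-3, 12) + 122)² = (-(4*(-3) + 4*12) + 122)² = (-(-12 + 48) + 122)² = (-1*36 + 122)² = (-36 + 122)² = 86² = 7396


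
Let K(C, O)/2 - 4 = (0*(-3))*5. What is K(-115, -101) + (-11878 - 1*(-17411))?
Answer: 5541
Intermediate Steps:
K(C, O) = 8 (K(C, O) = 8 + 2*((0*(-3))*5) = 8 + 2*(0*5) = 8 + 2*0 = 8 + 0 = 8)
K(-115, -101) + (-11878 - 1*(-17411)) = 8 + (-11878 - 1*(-17411)) = 8 + (-11878 + 17411) = 8 + 5533 = 5541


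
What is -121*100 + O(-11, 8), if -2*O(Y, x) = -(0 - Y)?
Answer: -24189/2 ≈ -12095.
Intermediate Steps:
O(Y, x) = -Y/2 (O(Y, x) = -(-1)*(0 - Y)/2 = -(-1)*(-Y)/2 = -Y/2)
-121*100 + O(-11, 8) = -121*100 - ½*(-11) = -12100 + 11/2 = -24189/2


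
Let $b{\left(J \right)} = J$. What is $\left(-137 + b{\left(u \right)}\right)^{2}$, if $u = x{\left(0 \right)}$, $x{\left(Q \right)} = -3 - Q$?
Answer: $19600$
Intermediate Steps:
$u = -3$ ($u = -3 - 0 = -3 + 0 = -3$)
$\left(-137 + b{\left(u \right)}\right)^{2} = \left(-137 - 3\right)^{2} = \left(-140\right)^{2} = 19600$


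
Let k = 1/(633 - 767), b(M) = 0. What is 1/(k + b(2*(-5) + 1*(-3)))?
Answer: -134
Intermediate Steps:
k = -1/134 (k = 1/(-134) = -1/134 ≈ -0.0074627)
1/(k + b(2*(-5) + 1*(-3))) = 1/(-1/134 + 0) = 1/(-1/134) = -134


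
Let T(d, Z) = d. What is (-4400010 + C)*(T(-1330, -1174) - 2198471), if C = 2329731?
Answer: 4554201814479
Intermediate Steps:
(-4400010 + C)*(T(-1330, -1174) - 2198471) = (-4400010 + 2329731)*(-1330 - 2198471) = -2070279*(-2199801) = 4554201814479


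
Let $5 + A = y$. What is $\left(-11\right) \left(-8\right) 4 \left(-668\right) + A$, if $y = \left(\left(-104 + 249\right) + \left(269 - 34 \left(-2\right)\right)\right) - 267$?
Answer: $-234926$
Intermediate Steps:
$y = 215$ ($y = \left(145 + \left(269 - -68\right)\right) - 267 = \left(145 + \left(269 + 68\right)\right) - 267 = \left(145 + 337\right) - 267 = 482 - 267 = 215$)
$A = 210$ ($A = -5 + 215 = 210$)
$\left(-11\right) \left(-8\right) 4 \left(-668\right) + A = \left(-11\right) \left(-8\right) 4 \left(-668\right) + 210 = 88 \cdot 4 \left(-668\right) + 210 = 352 \left(-668\right) + 210 = -235136 + 210 = -234926$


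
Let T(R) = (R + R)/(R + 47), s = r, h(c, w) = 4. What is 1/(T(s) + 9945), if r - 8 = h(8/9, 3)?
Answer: 59/586779 ≈ 0.00010055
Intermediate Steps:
r = 12 (r = 8 + 4 = 12)
s = 12
T(R) = 2*R/(47 + R) (T(R) = (2*R)/(47 + R) = 2*R/(47 + R))
1/(T(s) + 9945) = 1/(2*12/(47 + 12) + 9945) = 1/(2*12/59 + 9945) = 1/(2*12*(1/59) + 9945) = 1/(24/59 + 9945) = 1/(586779/59) = 59/586779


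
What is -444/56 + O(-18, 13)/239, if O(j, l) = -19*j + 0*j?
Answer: -21741/3346 ≈ -6.4976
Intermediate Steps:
O(j, l) = -19*j (O(j, l) = -19*j + 0 = -19*j)
-444/56 + O(-18, 13)/239 = -444/56 - 19*(-18)/239 = -444*1/56 + 342*(1/239) = -111/14 + 342/239 = -21741/3346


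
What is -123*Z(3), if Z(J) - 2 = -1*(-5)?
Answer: -861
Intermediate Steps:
Z(J) = 7 (Z(J) = 2 - 1*(-5) = 2 + 5 = 7)
-123*Z(3) = -123*7 = -861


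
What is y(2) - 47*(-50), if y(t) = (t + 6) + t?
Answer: 2360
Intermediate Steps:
y(t) = 6 + 2*t (y(t) = (6 + t) + t = 6 + 2*t)
y(2) - 47*(-50) = (6 + 2*2) - 47*(-50) = (6 + 4) + 2350 = 10 + 2350 = 2360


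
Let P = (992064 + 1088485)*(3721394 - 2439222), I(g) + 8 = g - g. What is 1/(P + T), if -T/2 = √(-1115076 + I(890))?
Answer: 666905418107/1779051346801889934968880 + I*√278771/1779051346801889934968880 ≈ 3.7487e-13 + 2.9678e-22*I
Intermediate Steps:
I(g) = -8 (I(g) = -8 + (g - g) = -8 + 0 = -8)
T = -4*I*√278771 (T = -2*√(-1115076 - 8) = -4*I*√278771 ≈ -2111.9*I)
P = 2667621672428 (P = 2080549*1282172 = 2667621672428)
1/(P + T) = 1/(2667621672428 - 4*I*√278771)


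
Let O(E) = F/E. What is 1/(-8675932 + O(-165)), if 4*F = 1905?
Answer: -44/381741135 ≈ -1.1526e-7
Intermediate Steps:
F = 1905/4 (F = (1/4)*1905 = 1905/4 ≈ 476.25)
O(E) = 1905/(4*E)
1/(-8675932 + O(-165)) = 1/(-8675932 + (1905/4)/(-165)) = 1/(-8675932 + (1905/4)*(-1/165)) = 1/(-8675932 - 127/44) = 1/(-381741135/44) = -44/381741135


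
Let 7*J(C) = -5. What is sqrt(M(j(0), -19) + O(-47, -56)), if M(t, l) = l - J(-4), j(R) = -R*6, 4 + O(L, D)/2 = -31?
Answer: I*sqrt(4326)/7 ≈ 9.396*I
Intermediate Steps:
J(C) = -5/7 (J(C) = (1/7)*(-5) = -5/7)
O(L, D) = -70 (O(L, D) = -8 + 2*(-31) = -8 - 62 = -70)
j(R) = -6*R
M(t, l) = 5/7 + l (M(t, l) = l - 1*(-5/7) = l + 5/7 = 5/7 + l)
sqrt(M(j(0), -19) + O(-47, -56)) = sqrt((5/7 - 19) - 70) = sqrt(-128/7 - 70) = sqrt(-618/7) = I*sqrt(4326)/7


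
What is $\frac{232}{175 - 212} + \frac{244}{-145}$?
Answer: $- \frac{42668}{5365} \approx -7.953$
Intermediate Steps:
$\frac{232}{175 - 212} + \frac{244}{-145} = \frac{232}{175 - 212} + 244 \left(- \frac{1}{145}\right) = \frac{232}{-37} - \frac{244}{145} = 232 \left(- \frac{1}{37}\right) - \frac{244}{145} = - \frac{232}{37} - \frac{244}{145} = - \frac{42668}{5365}$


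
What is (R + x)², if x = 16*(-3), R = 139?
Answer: 8281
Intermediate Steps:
x = -48
(R + x)² = (139 - 48)² = 91² = 8281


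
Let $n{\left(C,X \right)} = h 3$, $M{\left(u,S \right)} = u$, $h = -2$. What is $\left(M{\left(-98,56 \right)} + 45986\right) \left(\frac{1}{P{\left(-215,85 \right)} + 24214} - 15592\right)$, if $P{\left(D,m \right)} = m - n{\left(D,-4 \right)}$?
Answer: $- \frac{17389879795392}{24305} \approx -7.1549 \cdot 10^{8}$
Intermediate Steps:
$n{\left(C,X \right)} = -6$ ($n{\left(C,X \right)} = \left(-2\right) 3 = -6$)
$P{\left(D,m \right)} = 6 + m$ ($P{\left(D,m \right)} = m - -6 = m + 6 = 6 + m$)
$\left(M{\left(-98,56 \right)} + 45986\right) \left(\frac{1}{P{\left(-215,85 \right)} + 24214} - 15592\right) = \left(-98 + 45986\right) \left(\frac{1}{\left(6 + 85\right) + 24214} - 15592\right) = 45888 \left(\frac{1}{91 + 24214} - 15592\right) = 45888 \left(\frac{1}{24305} - 15592\right) = 45888 \left(- \frac{378963559}{24305}\right) = - \frac{17389879795392}{24305}$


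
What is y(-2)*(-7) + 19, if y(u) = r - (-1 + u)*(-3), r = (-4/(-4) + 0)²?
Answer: 75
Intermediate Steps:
r = 1 (r = (-4*(-¼) + 0)² = (1 + 0)² = 1² = 1)
y(u) = -2 + 3*u (y(u) = 1 - (-1 + u)*(-3) = 1 - (3 - 3*u) = 1 + (-3 + 3*u) = -2 + 3*u)
y(-2)*(-7) + 19 = (-2 + 3*(-2))*(-7) + 19 = (-2 - 6)*(-7) + 19 = -8*(-7) + 19 = 56 + 19 = 75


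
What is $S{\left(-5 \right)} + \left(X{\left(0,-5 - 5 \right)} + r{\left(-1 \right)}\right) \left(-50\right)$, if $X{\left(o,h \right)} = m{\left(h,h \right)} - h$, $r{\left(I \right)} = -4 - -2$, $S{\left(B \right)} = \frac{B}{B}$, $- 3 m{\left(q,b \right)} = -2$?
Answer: $- \frac{1297}{3} \approx -432.33$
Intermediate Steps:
$m{\left(q,b \right)} = \frac{2}{3}$ ($m{\left(q,b \right)} = \left(- \frac{1}{3}\right) \left(-2\right) = \frac{2}{3}$)
$S{\left(B \right)} = 1$
$r{\left(I \right)} = -2$ ($r{\left(I \right)} = -4 + 2 = -2$)
$X{\left(o,h \right)} = \frac{2}{3} - h$
$S{\left(-5 \right)} + \left(X{\left(0,-5 - 5 \right)} + r{\left(-1 \right)}\right) \left(-50\right) = 1 + \left(\left(\frac{2}{3} - \left(-5 - 5\right)\right) - 2\right) \left(-50\right) = 1 + \left(\left(\frac{2}{3} - -10\right) - 2\right) \left(-50\right) = 1 + \left(\left(\frac{2}{3} + 10\right) - 2\right) \left(-50\right) = 1 + \left(\frac{32}{3} - 2\right) \left(-50\right) = 1 + \frac{26}{3} \left(-50\right) = 1 - \frac{1300}{3} = - \frac{1297}{3}$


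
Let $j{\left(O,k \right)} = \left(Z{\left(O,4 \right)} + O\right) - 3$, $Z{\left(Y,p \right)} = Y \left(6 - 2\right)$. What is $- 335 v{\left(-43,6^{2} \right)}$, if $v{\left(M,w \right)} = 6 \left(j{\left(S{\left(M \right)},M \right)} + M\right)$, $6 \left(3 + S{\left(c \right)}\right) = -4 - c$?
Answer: $57285$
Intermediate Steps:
$S{\left(c \right)} = - \frac{11}{3} - \frac{c}{6}$ ($S{\left(c \right)} = -3 + \frac{-4 - c}{6} = -3 - \left(\frac{2}{3} + \frac{c}{6}\right) = - \frac{11}{3} - \frac{c}{6}$)
$Z{\left(Y,p \right)} = 4 Y$ ($Z{\left(Y,p \right)} = Y 4 = 4 Y$)
$j{\left(O,k \right)} = -3 + 5 O$ ($j{\left(O,k \right)} = \left(4 O + O\right) - 3 = 5 O - 3 = -3 + 5 O$)
$v{\left(M,w \right)} = -128 + M$ ($v{\left(M,w \right)} = 6 \left(\left(-3 + 5 \left(- \frac{11}{3} - \frac{M}{6}\right)\right) + M\right) = 6 \left(\left(-3 - \left(\frac{55}{3} + \frac{5 M}{6}\right)\right) + M\right) = 6 \left(\left(- \frac{64}{3} - \frac{5 M}{6}\right) + M\right) = 6 \left(- \frac{64}{3} + \frac{M}{6}\right) = -128 + M$)
$- 335 v{\left(-43,6^{2} \right)} = - 335 \left(-128 - 43\right) = \left(-335\right) \left(-171\right) = 57285$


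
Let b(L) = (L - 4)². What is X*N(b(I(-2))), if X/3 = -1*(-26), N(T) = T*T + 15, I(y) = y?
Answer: 102258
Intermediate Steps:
b(L) = (-4 + L)²
N(T) = 15 + T² (N(T) = T² + 15 = 15 + T²)
X = 78 (X = 3*(-1*(-26)) = 3*26 = 78)
X*N(b(I(-2))) = 78*(15 + ((-4 - 2)²)²) = 78*(15 + ((-6)²)²) = 78*(15 + 36²) = 78*(15 + 1296) = 78*1311 = 102258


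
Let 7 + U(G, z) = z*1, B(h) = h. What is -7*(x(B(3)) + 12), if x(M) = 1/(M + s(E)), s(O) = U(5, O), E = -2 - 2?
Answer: -665/8 ≈ -83.125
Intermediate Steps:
U(G, z) = -7 + z (U(G, z) = -7 + z*1 = -7 + z)
E = -4
s(O) = -7 + O
x(M) = 1/(-11 + M) (x(M) = 1/(M + (-7 - 4)) = 1/(M - 11) = 1/(-11 + M))
-7*(x(B(3)) + 12) = -7*(1/(-11 + 3) + 12) = -7*(1/(-8) + 12) = -7*(-⅛ + 12) = -7*95/8 = -665/8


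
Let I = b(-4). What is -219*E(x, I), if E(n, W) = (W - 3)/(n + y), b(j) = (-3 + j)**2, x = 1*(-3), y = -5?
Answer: 5037/4 ≈ 1259.3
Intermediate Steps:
x = -3
I = 49 (I = (-3 - 4)**2 = (-7)**2 = 49)
E(n, W) = (-3 + W)/(-5 + n) (E(n, W) = (W - 3)/(n - 5) = (-3 + W)/(-5 + n))
-219*E(x, I) = -219*(-3 + 49)/(-5 - 3) = -219*46/(-8) = -(-219)*46/8 = -219*(-23/4) = 5037/4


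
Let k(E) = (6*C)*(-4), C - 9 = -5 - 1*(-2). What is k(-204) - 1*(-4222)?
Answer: 4078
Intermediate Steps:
C = 6 (C = 9 + (-5 - 1*(-2)) = 9 + (-5 + 2) = 9 - 3 = 6)
k(E) = -144 (k(E) = (6*6)*(-4) = 36*(-4) = -144)
k(-204) - 1*(-4222) = -144 - 1*(-4222) = -144 + 4222 = 4078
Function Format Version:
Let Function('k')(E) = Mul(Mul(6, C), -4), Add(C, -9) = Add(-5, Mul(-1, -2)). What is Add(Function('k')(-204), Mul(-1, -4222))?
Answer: 4078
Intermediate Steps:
C = 6 (C = Add(9, Add(-5, Mul(-1, -2))) = Add(9, Add(-5, 2)) = Add(9, -3) = 6)
Function('k')(E) = -144 (Function('k')(E) = Mul(Mul(6, 6), -4) = Mul(36, -4) = -144)
Add(Function('k')(-204), Mul(-1, -4222)) = Add(-144, Mul(-1, -4222)) = Add(-144, 4222) = 4078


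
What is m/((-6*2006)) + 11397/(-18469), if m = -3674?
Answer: -34659593/111146442 ≈ -0.31184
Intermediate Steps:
m/((-6*2006)) + 11397/(-18469) = -3674/((-6*2006)) + 11397/(-18469) = -3674/(-12036) + 11397*(-1/18469) = -3674*(-1/12036) - 11397/18469 = 1837/6018 - 11397/18469 = -34659593/111146442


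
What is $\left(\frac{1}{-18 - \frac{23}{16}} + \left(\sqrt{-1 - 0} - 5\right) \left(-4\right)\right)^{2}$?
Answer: $\frac{36942080}{96721} - \frac{49632 i}{311} \approx 381.94 - 159.59 i$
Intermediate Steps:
$\left(\frac{1}{-18 - \frac{23}{16}} + \left(\sqrt{-1 - 0} - 5\right) \left(-4\right)\right)^{2} = \left(\frac{1}{-18 - \frac{23}{16}} + \left(\sqrt{-1 + \left(-3 + 3\right)} - 5\right) \left(-4\right)\right)^{2} = \left(\frac{1}{-18 - \frac{23}{16}} + \left(\sqrt{-1 + 0} - 5\right) \left(-4\right)\right)^{2} = \left(\frac{1}{- \frac{311}{16}} + \left(\sqrt{-1} - 5\right) \left(-4\right)\right)^{2} = \left(- \frac{16}{311} + \left(i - 5\right) \left(-4\right)\right)^{2} = \left(- \frac{16}{311} + \left(-5 + i\right) \left(-4\right)\right)^{2} = \left(- \frac{16}{311} + \left(20 - 4 i\right)\right)^{2} = \left(\frac{6204}{311} - 4 i\right)^{2}$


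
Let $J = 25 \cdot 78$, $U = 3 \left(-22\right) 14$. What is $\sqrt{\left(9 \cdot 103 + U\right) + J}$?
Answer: $3 \sqrt{217} \approx 44.193$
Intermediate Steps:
$U = -924$ ($U = \left(-66\right) 14 = -924$)
$J = 1950$
$\sqrt{\left(9 \cdot 103 + U\right) + J} = \sqrt{\left(9 \cdot 103 - 924\right) + 1950} = \sqrt{\left(927 - 924\right) + 1950} = \sqrt{3 + 1950} = \sqrt{1953} = 3 \sqrt{217}$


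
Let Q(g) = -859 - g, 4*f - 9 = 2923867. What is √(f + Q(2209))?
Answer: √727901 ≈ 853.17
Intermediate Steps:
f = 730969 (f = 9/4 + (¼)*2923867 = 9/4 + 2923867/4 = 730969)
√(f + Q(2209)) = √(730969 + (-859 - 1*2209)) = √(730969 + (-859 - 2209)) = √(730969 - 3068) = √727901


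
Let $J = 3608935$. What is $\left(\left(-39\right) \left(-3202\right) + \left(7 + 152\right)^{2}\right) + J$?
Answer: $3759094$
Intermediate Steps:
$\left(\left(-39\right) \left(-3202\right) + \left(7 + 152\right)^{2}\right) + J = \left(\left(-39\right) \left(-3202\right) + \left(7 + 152\right)^{2}\right) + 3608935 = \left(124878 + 159^{2}\right) + 3608935 = \left(124878 + 25281\right) + 3608935 = 150159 + 3608935 = 3759094$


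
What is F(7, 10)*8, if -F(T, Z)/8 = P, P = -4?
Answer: 256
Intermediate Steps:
F(T, Z) = 32 (F(T, Z) = -8*(-4) = 32)
F(7, 10)*8 = 32*8 = 256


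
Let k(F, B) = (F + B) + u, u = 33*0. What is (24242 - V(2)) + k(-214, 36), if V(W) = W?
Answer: 24062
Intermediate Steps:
u = 0
k(F, B) = B + F (k(F, B) = (F + B) + 0 = (B + F) + 0 = B + F)
(24242 - V(2)) + k(-214, 36) = (24242 - 1*2) + (36 - 214) = (24242 - 2) - 178 = 24240 - 178 = 24062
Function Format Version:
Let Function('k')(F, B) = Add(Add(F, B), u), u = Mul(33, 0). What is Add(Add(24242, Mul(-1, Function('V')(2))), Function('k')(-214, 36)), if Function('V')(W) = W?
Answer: 24062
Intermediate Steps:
u = 0
Function('k')(F, B) = Add(B, F) (Function('k')(F, B) = Add(Add(F, B), 0) = Add(Add(B, F), 0) = Add(B, F))
Add(Add(24242, Mul(-1, Function('V')(2))), Function('k')(-214, 36)) = Add(Add(24242, Mul(-1, 2)), Add(36, -214)) = Add(Add(24242, -2), -178) = Add(24240, -178) = 24062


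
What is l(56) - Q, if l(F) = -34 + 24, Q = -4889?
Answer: 4879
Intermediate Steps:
l(F) = -10
l(56) - Q = -10 - 1*(-4889) = -10 + 4889 = 4879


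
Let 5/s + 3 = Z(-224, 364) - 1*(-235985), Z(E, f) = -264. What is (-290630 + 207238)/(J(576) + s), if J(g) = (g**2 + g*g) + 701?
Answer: -19656995456/156576388659 ≈ -0.12554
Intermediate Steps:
J(g) = 701 + 2*g**2 (J(g) = (g**2 + g**2) + 701 = 2*g**2 + 701 = 701 + 2*g**2)
s = 5/235718 (s = 5/(-3 + (-264 - 1*(-235985))) = 5/(-3 + (-264 + 235985)) = 5/(-3 + 235721) = 5/235718 ≈ 2.1212e-5)
(-290630 + 207238)/(J(576) + s) = (-290630 + 207238)/((701 + 2*576**2) + 5/235718) = -83392/((701 + 2*331776) + 5/235718) = -83392/((701 + 663552) + 5/235718) = -83392/(664253 + 5/235718) = -83392/156576388659/235718 = -83392*235718/156576388659 = -19656995456/156576388659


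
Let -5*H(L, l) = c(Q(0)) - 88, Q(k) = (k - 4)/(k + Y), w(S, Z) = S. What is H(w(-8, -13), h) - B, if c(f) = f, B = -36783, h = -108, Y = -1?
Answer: 183999/5 ≈ 36800.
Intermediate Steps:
Q(k) = (-4 + k)/(-1 + k) (Q(k) = (k - 4)/(k - 1) = (-4 + k)/(-1 + k))
H(L, l) = 84/5 (H(L, l) = -((-4 + 0)/(-1 + 0) - 88)/5 = -(-4/(-1) - 88)/5 = -(-1*(-4) - 88)/5 = -(4 - 88)/5 = -1/5*(-84) = 84/5)
H(w(-8, -13), h) - B = 84/5 - 1*(-36783) = 84/5 + 36783 = 183999/5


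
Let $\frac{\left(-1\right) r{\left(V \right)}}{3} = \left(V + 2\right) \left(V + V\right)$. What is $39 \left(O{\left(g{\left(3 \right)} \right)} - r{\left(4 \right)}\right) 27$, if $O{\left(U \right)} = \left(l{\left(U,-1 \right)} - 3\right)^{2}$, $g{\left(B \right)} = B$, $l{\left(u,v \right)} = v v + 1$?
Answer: $152685$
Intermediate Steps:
$l{\left(u,v \right)} = 1 + v^{2}$ ($l{\left(u,v \right)} = v^{2} + 1 = 1 + v^{2}$)
$O{\left(U \right)} = 1$ ($O{\left(U \right)} = \left(\left(1 + \left(-1\right)^{2}\right) - 3\right)^{2} = \left(\left(1 + 1\right) - 3\right)^{2} = \left(2 - 3\right)^{2} = \left(-1\right)^{2} = 1$)
$r{\left(V \right)} = - 6 V \left(2 + V\right)$ ($r{\left(V \right)} = - 3 \left(V + 2\right) \left(V + V\right) = - 3 \left(2 + V\right) 2 V = - 3 \cdot 2 V \left(2 + V\right) = - 6 V \left(2 + V\right)$)
$39 \left(O{\left(g{\left(3 \right)} \right)} - r{\left(4 \right)}\right) 27 = 39 \left(1 - \left(-6\right) 4 \left(2 + 4\right)\right) 27 = 39 \left(1 - \left(-6\right) 4 \cdot 6\right) 27 = 39 \left(1 - -144\right) 27 = 39 \left(1 + 144\right) 27 = 39 \cdot 145 \cdot 27 = 5655 \cdot 27 = 152685$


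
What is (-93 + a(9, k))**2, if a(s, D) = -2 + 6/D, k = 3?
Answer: 8649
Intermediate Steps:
(-93 + a(9, k))**2 = (-93 + (-2 + 6/3))**2 = (-93 + (-2 + 6*(1/3)))**2 = (-93 + (-2 + 2))**2 = (-93 + 0)**2 = (-93)**2 = 8649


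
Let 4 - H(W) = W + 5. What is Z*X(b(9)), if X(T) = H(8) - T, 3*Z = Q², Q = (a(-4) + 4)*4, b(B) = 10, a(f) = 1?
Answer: -7600/3 ≈ -2533.3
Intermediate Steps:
H(W) = -1 - W (H(W) = 4 - (W + 5) = 4 - (5 + W) = 4 + (-5 - W) = -1 - W)
Q = 20 (Q = (1 + 4)*4 = 5*4 = 20)
Z = 400/3 (Z = (⅓)*20² = (⅓)*400 = 400/3 ≈ 133.33)
X(T) = -9 - T (X(T) = (-1 - 1*8) - T = (-1 - 8) - T = -9 - T)
Z*X(b(9)) = 400*(-9 - 1*10)/3 = 400*(-9 - 10)/3 = (400/3)*(-19) = -7600/3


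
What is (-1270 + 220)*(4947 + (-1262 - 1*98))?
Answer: -3766350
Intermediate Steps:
(-1270 + 220)*(4947 + (-1262 - 1*98)) = -1050*(4947 + (-1262 - 98)) = -1050*(4947 - 1360) = -1050*3587 = -3766350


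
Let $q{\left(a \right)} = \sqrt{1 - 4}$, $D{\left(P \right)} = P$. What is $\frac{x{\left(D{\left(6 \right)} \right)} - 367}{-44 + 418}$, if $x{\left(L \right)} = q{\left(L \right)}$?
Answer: $- \frac{367}{374} + \frac{i \sqrt{3}}{374} \approx -0.98128 + 0.0046312 i$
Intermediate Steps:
$q{\left(a \right)} = i \sqrt{3}$ ($q{\left(a \right)} = \sqrt{-3} = i \sqrt{3}$)
$x{\left(L \right)} = i \sqrt{3}$
$\frac{x{\left(D{\left(6 \right)} \right)} - 367}{-44 + 418} = \frac{i \sqrt{3} - 367}{-44 + 418} = \frac{-367 + i \sqrt{3}}{374} = \left(-367 + i \sqrt{3}\right) \frac{1}{374} = - \frac{367}{374} + \frac{i \sqrt{3}}{374}$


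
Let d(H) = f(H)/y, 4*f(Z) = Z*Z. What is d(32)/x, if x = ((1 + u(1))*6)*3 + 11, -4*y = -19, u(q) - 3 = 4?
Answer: 1024/2945 ≈ 0.34771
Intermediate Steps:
u(q) = 7 (u(q) = 3 + 4 = 7)
y = 19/4 (y = -¼*(-19) = 19/4 ≈ 4.7500)
f(Z) = Z²/4 (f(Z) = (Z*Z)/4 = Z²/4)
d(H) = H²/19 (d(H) = (H²/4)/(19/4) = (H²/4)*(4/19) = H²/19)
x = 155 (x = ((1 + 7)*6)*3 + 11 = (8*6)*3 + 11 = 48*3 + 11 = 144 + 11 = 155)
d(32)/x = ((1/19)*32²)/155 = ((1/19)*1024)*(1/155) = (1024/19)*(1/155) = 1024/2945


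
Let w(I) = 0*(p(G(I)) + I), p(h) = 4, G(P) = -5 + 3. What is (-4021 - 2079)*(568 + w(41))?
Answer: -3464800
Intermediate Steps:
G(P) = -2
w(I) = 0 (w(I) = 0*(4 + I) = 0)
(-4021 - 2079)*(568 + w(41)) = (-4021 - 2079)*(568 + 0) = -6100*568 = -3464800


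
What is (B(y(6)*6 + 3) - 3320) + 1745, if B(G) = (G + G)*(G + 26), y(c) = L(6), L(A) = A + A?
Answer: 13575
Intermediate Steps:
L(A) = 2*A
y(c) = 12 (y(c) = 2*6 = 12)
B(G) = 2*G*(26 + G) (B(G) = (2*G)*(26 + G) = 2*G*(26 + G))
(B(y(6)*6 + 3) - 3320) + 1745 = (2*(12*6 + 3)*(26 + (12*6 + 3)) - 3320) + 1745 = (2*(72 + 3)*(26 + (72 + 3)) - 3320) + 1745 = (2*75*(26 + 75) - 3320) + 1745 = (2*75*101 - 3320) + 1745 = (15150 - 3320) + 1745 = 11830 + 1745 = 13575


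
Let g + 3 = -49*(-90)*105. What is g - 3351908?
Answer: -2888861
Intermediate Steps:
g = 463047 (g = -3 - 49*(-90)*105 = -3 + 4410*105 = -3 + 463050 = 463047)
g - 3351908 = 463047 - 3351908 = -2888861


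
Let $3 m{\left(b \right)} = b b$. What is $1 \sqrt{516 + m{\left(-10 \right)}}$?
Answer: $\frac{4 \sqrt{309}}{3} \approx 23.438$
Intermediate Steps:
$m{\left(b \right)} = \frac{b^{2}}{3}$ ($m{\left(b \right)} = \frac{b b}{3} = \frac{b^{2}}{3}$)
$1 \sqrt{516 + m{\left(-10 \right)}} = 1 \sqrt{516 + \frac{\left(-10\right)^{2}}{3}} = 1 \sqrt{516 + \frac{1}{3} \cdot 100} = 1 \sqrt{516 + \frac{100}{3}} = 1 \sqrt{\frac{1648}{3}} = 1 \frac{4 \sqrt{309}}{3} = \frac{4 \sqrt{309}}{3}$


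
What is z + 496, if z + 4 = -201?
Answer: 291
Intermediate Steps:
z = -205 (z = -4 - 201 = -205)
z + 496 = -205 + 496 = 291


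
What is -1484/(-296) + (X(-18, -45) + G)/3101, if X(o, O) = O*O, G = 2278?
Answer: 1468893/229474 ≈ 6.4011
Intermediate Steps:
X(o, O) = O**2
-1484/(-296) + (X(-18, -45) + G)/3101 = -1484/(-296) + ((-45)**2 + 2278)/3101 = -1484*(-1/296) + (2025 + 2278)*(1/3101) = 371/74 + 4303*(1/3101) = 371/74 + 4303/3101 = 1468893/229474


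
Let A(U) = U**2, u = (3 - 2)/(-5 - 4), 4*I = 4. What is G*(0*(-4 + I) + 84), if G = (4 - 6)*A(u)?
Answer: -56/27 ≈ -2.0741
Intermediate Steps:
I = 1 (I = (1/4)*4 = 1)
u = -1/9 (u = 1/(-9) = 1*(-1/9) = -1/9 ≈ -0.11111)
G = -2/81 (G = (4 - 6)*(-1/9)**2 = -2*1/81 = -2/81 ≈ -0.024691)
G*(0*(-4 + I) + 84) = -2*(0*(-4 + 1) + 84)/81 = -2*(0*(-3) + 84)/81 = -2*(0 + 84)/81 = -2/81*84 = -56/27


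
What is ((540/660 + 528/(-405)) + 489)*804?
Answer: 194418992/495 ≈ 3.9277e+5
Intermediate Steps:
((540/660 + 528/(-405)) + 489)*804 = ((540*(1/660) + 528*(-1/405)) + 489)*804 = ((9/11 - 176/135) + 489)*804 = (-721/1485 + 489)*804 = (725444/1485)*804 = 194418992/495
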